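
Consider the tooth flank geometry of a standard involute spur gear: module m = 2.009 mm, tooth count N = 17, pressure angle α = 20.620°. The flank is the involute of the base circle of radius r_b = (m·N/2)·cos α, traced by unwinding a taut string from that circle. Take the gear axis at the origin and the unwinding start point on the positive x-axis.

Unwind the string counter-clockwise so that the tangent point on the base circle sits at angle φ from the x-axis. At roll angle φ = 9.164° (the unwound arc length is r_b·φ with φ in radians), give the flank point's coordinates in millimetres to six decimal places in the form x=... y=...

pitch radius r_p = m·N/2 = 2.009·17/2 = 17.076500
base radius r_b = r_p·cos α = 17.076500·cos 20.620° = 15.982522
roll angle φ = 9.164° = 0.15994197 rad
x = r_b·(cos φ + φ·sin φ) = 15.982522·(0.98723653 + 0.15994197·0.15926092) = 16.185645
y = r_b·(sin φ − φ·cos φ) = 15.982522·(0.15926092 − 0.15994197·0.98723653) = 0.021742

x=16.185645 y=0.021742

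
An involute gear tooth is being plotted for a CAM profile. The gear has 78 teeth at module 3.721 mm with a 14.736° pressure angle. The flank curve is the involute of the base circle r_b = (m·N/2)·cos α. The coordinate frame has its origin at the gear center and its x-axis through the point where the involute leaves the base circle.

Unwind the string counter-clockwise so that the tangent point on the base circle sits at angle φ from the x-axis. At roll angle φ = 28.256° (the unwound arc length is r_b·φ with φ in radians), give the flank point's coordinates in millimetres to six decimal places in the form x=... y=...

pitch radius r_p = m·N/2 = 3.721·78/2 = 145.119000
base radius r_b = r_p·cos α = 145.119000·cos 14.736° = 140.345763
roll angle φ = 28.256° = 0.49316023 rad
x = r_b·(cos φ + φ·sin φ) = 140.345763·(0.88084117 + 0.49316023·0.47341191) = 156.388561
y = r_b·(sin φ − φ·cos φ) = 140.345763·(0.47341191 − 0.49316023·0.88084117) = 5.475741

x=156.388561 y=5.475741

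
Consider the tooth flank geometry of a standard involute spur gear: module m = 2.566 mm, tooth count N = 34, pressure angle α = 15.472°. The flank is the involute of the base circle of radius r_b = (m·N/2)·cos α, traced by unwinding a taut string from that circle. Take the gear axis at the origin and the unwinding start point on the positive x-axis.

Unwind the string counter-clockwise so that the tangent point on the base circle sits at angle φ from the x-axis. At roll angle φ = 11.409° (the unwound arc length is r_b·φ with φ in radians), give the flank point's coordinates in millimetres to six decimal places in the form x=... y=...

pitch radius r_p = m·N/2 = 2.566·34/2 = 43.622000
base radius r_b = r_p·cos α = 43.622000·cos 15.472° = 42.041180
roll angle φ = 11.409° = 0.19912461 rad
x = r_b·(cos φ + φ·sin φ) = 42.041180·(0.98024011 + 0.19912461·0.19781132) = 42.866415
y = r_b·(sin φ − φ·cos φ) = 42.041180·(0.19781132 − 0.19912461·0.98024011) = 0.110206

x=42.866415 y=0.110206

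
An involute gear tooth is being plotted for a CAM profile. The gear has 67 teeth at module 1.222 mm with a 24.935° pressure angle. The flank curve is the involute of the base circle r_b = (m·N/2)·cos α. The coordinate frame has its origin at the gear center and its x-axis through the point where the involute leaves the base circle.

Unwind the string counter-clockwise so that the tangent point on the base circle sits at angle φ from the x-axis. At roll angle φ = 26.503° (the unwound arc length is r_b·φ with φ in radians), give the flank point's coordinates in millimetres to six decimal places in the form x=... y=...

pitch radius r_p = m·N/2 = 1.222·67/2 = 40.937000
base radius r_b = r_p·cos α = 40.937000·cos 24.935° = 37.121125
roll angle φ = 26.503° = 0.46256461 rad
x = r_b·(cos φ + φ·sin φ) = 37.121125·(0.89491100 + 0.46256461·0.44624467) = 40.882534
y = r_b·(sin φ − φ·cos φ) = 37.121125·(0.44624467 − 0.46256461·0.89491100) = 1.198660

x=40.882534 y=1.198660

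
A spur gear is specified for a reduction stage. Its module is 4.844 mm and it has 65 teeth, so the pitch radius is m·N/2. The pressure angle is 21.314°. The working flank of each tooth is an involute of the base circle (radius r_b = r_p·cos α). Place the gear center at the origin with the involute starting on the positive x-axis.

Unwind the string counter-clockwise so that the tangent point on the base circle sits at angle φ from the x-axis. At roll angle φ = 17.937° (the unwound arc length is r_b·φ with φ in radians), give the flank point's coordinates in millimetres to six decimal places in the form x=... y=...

pitch radius r_p = m·N/2 = 4.844·65/2 = 157.430000
base radius r_b = r_p·cos α = 157.430000·cos 21.314° = 146.662172
roll angle φ = 17.937° = 0.31305971 rad
x = r_b·(cos φ + φ·sin φ) = 146.662172·(0.95139572 + 0.31305971·0.30797107) = 153.673952
y = r_b·(sin φ − φ·cos φ) = 146.662172·(0.30797107 − 0.31305971·0.95139572) = 1.485306

x=153.673952 y=1.485306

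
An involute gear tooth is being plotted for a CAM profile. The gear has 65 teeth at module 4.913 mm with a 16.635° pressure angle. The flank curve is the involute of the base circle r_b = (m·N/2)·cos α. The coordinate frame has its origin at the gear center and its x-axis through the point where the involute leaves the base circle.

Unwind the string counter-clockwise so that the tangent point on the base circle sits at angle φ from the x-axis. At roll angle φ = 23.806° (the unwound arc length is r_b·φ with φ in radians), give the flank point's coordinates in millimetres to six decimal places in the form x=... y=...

x=165.631036 y=3.595148

pitch radius r_p = m·N/2 = 4.913·65/2 = 159.672500
base radius r_b = r_p·cos α = 159.672500·cos 16.635° = 152.989867
roll angle φ = 23.806° = 0.41549308 rad
x = r_b·(cos φ + φ·sin φ) = 152.989867·(0.91491740 + 0.41549308·0.40364111) = 165.631036
y = r_b·(sin φ − φ·cos φ) = 152.989867·(0.40364111 − 0.41549308·0.91491740) = 3.595148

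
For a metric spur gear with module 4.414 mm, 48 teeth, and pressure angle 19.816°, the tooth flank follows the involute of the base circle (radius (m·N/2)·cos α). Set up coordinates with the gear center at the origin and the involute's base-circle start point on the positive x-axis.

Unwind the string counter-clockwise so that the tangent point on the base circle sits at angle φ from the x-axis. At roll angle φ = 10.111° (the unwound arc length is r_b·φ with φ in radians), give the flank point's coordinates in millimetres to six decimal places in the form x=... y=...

x=101.202901 y=0.182001

pitch radius r_p = m·N/2 = 4.414·48/2 = 105.936000
base radius r_b = r_p·cos α = 105.936000·cos 19.816° = 99.663120
roll angle φ = 10.111° = 0.17647024 rad
x = r_b·(cos φ + φ·sin φ) = 99.663120·(0.98446949 + 0.17647024·0.17555573) = 101.202901
y = r_b·(sin φ − φ·cos φ) = 99.663120·(0.17555573 − 0.17647024·0.98446949) = 0.182001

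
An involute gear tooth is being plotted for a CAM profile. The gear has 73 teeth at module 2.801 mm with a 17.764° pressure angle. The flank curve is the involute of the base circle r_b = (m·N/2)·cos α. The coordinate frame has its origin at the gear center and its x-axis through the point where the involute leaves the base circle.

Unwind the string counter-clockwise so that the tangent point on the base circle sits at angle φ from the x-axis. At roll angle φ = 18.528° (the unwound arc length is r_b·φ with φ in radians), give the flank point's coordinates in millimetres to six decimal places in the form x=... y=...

pitch radius r_p = m·N/2 = 2.801·73/2 = 102.236500
base radius r_b = r_p·cos α = 102.236500·cos 17.764° = 97.361994
roll angle φ = 18.528° = 0.32337460 rad
x = r_b·(cos φ + φ·sin φ) = 97.361994·(0.94816848 + 0.32337460·0.31776806) = 102.320309
y = r_b·(sin φ − φ·cos φ) = 97.361994·(0.31776806 − 0.32337460·0.94816848) = 1.086020

x=102.320309 y=1.086020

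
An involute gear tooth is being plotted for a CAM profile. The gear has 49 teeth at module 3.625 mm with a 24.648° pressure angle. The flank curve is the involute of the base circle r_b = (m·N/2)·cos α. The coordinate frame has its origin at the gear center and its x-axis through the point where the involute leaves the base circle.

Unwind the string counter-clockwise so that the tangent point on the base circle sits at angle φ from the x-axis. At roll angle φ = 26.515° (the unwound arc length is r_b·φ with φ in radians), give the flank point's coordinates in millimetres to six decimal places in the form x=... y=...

x=88.906780 y=2.609999

pitch radius r_p = m·N/2 = 3.625·49/2 = 88.812500
base radius r_b = r_p·cos α = 88.812500·cos 24.648° = 80.720531
roll angle φ = 26.515° = 0.46277405 rad
x = r_b·(cos φ + φ·sin φ) = 80.720531·(0.89481752 + 0.46277405·0.44643209) = 88.906780
y = r_b·(sin φ − φ·cos φ) = 80.720531·(0.44643209 − 0.46277405·0.89481752) = 2.609999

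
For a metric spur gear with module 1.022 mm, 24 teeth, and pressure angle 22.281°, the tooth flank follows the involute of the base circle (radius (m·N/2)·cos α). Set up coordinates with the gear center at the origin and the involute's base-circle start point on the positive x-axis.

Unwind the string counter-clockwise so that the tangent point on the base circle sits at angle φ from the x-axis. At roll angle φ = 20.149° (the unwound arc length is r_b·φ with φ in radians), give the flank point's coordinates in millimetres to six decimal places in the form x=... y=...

x=12.028487 y=0.162488

pitch radius r_p = m·N/2 = 1.022·24/2 = 12.264000
base radius r_b = r_p·cos α = 12.264000·cos 22.281° = 11.348315
roll angle φ = 20.149° = 0.35166639 rad
x = r_b·(cos φ + φ·sin φ) = 11.348315·(0.93880001 + 0.35166639·0.34446269) = 12.028487
y = r_b·(sin φ − φ·cos φ) = 11.348315·(0.34446269 − 0.35166639·0.93880001) = 0.162488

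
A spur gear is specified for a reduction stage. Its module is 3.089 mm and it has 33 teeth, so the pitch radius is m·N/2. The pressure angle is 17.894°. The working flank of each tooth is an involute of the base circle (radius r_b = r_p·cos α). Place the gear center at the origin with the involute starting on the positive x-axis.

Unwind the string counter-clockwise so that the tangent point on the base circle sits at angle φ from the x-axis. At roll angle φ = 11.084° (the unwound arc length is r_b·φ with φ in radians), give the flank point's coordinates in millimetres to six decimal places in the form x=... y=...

pitch radius r_p = m·N/2 = 3.089·33/2 = 50.968500
base radius r_b = r_p·cos α = 50.968500·cos 17.894° = 48.502980
roll angle φ = 11.084° = 0.19345229 rad
x = r_b·(cos φ + φ·sin φ) = 48.502980·(0.98134639 + 0.19345229·0.19224793) = 49.402089
y = r_b·(sin φ − φ·cos φ) = 48.502980·(0.19224793 − 0.19345229·0.98134639) = 0.116612

x=49.402089 y=0.116612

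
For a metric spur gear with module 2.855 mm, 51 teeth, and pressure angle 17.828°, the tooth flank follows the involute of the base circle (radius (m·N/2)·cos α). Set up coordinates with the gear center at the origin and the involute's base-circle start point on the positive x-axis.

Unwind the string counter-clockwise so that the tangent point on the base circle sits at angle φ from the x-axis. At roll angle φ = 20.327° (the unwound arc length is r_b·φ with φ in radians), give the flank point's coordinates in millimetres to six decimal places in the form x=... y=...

pitch radius r_p = m·N/2 = 2.855·51/2 = 72.802500
base radius r_b = r_p·cos α = 72.802500·cos 17.828° = 69.306516
roll angle φ = 20.327° = 0.35477308 rad
x = r_b·(cos φ + φ·sin φ) = 69.306516·(0.93772534 + 0.35477308·0.34737758) = 73.531826
y = r_b·(sin φ − φ·cos φ) = 69.306516·(0.34737758 − 0.35477308·0.93772534) = 1.018659

x=73.531826 y=1.018659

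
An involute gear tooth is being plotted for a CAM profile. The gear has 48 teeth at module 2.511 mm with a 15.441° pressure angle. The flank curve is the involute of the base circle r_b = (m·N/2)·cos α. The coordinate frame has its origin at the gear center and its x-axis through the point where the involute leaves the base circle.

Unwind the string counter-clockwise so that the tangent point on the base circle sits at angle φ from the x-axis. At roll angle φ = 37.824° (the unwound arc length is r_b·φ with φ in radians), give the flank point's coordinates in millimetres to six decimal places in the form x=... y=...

pitch radius r_p = m·N/2 = 2.511·48/2 = 60.264000
base radius r_b = r_p·cos α = 60.264000·cos 15.441° = 58.088779
roll angle φ = 37.824° = 0.66015334 rad
x = r_b·(cos φ + φ·sin φ) = 58.088779·(0.78989821 + 0.66015334·0.61323798) = 69.400366
y = r_b·(sin φ − φ·cos φ) = 58.088779·(0.61323798 − 0.66015334·0.78989821) = 5.331623

x=69.400366 y=5.331623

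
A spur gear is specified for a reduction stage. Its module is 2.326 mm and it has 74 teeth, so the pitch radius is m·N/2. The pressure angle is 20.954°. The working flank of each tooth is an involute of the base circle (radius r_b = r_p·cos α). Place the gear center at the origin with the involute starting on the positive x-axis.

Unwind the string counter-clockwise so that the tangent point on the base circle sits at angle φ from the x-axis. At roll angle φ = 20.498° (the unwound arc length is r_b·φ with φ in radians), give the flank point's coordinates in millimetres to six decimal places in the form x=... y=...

pitch radius r_p = m·N/2 = 2.326·74/2 = 86.062000
base radius r_b = r_p·cos α = 86.062000·cos 20.954° = 80.370534
roll angle φ = 20.498° = 0.35775759 rad
x = r_b·(cos φ + φ·sin φ) = 80.370534·(0.93668441 + 0.35775759·0.35017469) = 85.350458
y = r_b·(sin φ − φ·cos φ) = 80.370534·(0.35017469 − 0.35775759·0.93668441) = 1.211082

x=85.350458 y=1.211082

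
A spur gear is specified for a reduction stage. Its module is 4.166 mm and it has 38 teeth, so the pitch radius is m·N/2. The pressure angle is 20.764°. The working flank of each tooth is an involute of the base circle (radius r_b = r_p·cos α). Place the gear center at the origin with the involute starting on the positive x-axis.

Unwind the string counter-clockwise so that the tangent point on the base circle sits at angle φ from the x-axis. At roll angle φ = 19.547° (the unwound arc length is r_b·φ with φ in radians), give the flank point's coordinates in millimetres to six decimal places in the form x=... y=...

x=78.195488 y=0.968267

pitch radius r_p = m·N/2 = 4.166·38/2 = 79.154000
base radius r_b = r_p·cos α = 79.154000·cos 20.764° = 74.012838
roll angle φ = 19.547° = 0.34115951 rad
x = r_b·(cos φ + φ·sin φ) = 74.012838·(0.94236735 + 0.34115951·0.33458000) = 78.195488
y = r_b·(sin φ − φ·cos φ) = 74.012838·(0.33458000 − 0.34115951·0.94236735) = 0.968267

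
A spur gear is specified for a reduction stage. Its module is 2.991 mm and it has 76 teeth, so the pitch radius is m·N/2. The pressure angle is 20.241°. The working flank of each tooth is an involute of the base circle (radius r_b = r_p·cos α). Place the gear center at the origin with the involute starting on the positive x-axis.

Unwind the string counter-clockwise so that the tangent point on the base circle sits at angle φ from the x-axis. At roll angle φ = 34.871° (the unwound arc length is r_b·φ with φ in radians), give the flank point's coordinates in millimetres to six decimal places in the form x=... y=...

x=124.597641 y=7.720543

pitch radius r_p = m·N/2 = 2.991·76/2 = 113.658000
base radius r_b = r_p·cos α = 113.658000·cos 20.241° = 106.639129
roll angle φ = 34.871° = 0.60861376 rad
x = r_b·(cos φ + φ·sin φ) = 106.639129·(0.82044136 + 0.60861376·0.57173068) = 124.597641
y = r_b·(sin φ − φ·cos φ) = 106.639129·(0.57173068 − 0.60861376·0.82044136) = 7.720543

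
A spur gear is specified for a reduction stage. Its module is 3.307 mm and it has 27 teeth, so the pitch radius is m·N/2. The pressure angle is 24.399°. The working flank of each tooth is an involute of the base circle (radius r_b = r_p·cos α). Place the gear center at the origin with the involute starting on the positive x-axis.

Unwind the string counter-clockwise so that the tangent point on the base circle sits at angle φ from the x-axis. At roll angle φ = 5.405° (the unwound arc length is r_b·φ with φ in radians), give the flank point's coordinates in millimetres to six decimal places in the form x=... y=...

pitch radius r_p = m·N/2 = 3.307·27/2 = 44.644500
base radius r_b = r_p·cos α = 44.644500·cos 24.399° = 40.657339
roll angle φ = 5.405° = 0.09433505 rad
x = r_b·(cos φ + φ·sin φ) = 40.657339·(0.99555375 + 0.09433505·0.09419519) = 40.837843
y = r_b·(sin φ − φ·cos φ) = 40.657339·(0.09419519 − 0.09433505·0.99555375) = 0.011367

x=40.837843 y=0.011367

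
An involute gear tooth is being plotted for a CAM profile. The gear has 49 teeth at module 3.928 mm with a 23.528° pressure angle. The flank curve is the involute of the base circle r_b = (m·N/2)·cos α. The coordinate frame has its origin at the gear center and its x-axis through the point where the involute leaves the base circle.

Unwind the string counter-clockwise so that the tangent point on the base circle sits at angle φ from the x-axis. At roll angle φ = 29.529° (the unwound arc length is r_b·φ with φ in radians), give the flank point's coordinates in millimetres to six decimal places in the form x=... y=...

x=99.187013 y=3.920310

pitch radius r_p = m·N/2 = 3.928·49/2 = 96.236000
base radius r_b = r_p·cos α = 96.236000·cos 23.528° = 88.235430
roll angle φ = 29.529° = 0.51537827 rad
x = r_b·(cos φ + φ·sin φ) = 88.235430·(0.87010635 + 0.51537827·0.49286402) = 99.187013
y = r_b·(sin φ − φ·cos φ) = 88.235430·(0.49286402 − 0.51537827·0.87010635) = 3.920310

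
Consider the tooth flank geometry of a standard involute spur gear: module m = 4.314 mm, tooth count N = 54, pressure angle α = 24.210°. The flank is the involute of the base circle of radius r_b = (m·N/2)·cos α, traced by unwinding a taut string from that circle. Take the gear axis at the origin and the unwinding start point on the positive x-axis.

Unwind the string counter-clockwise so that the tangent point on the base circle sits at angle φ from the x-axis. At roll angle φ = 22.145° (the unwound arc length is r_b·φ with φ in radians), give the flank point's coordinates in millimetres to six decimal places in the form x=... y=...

x=113.874543 y=2.014179

pitch radius r_p = m·N/2 = 4.314·54/2 = 116.478000
base radius r_b = r_p·cos α = 116.478000·cos 24.210° = 106.233592
roll angle φ = 22.145° = 0.38650316 rad
x = r_b·(cos φ + φ·sin φ) = 106.233592·(0.92623286 + 0.38650316·0.37695184) = 113.874543
y = r_b·(sin φ − φ·cos φ) = 106.233592·(0.37695184 − 0.38650316·0.92623286) = 2.014179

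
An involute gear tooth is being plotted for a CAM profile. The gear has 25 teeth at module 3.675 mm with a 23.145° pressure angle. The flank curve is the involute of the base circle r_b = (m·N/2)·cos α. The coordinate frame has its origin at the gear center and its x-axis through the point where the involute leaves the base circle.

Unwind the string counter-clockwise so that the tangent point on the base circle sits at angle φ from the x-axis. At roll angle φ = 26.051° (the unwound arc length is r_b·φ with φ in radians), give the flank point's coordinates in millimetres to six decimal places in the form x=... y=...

pitch radius r_p = m·N/2 = 3.675·25/2 = 45.937500
base radius r_b = r_p·cos α = 45.937500·cos 23.145° = 42.240132
roll angle φ = 26.051° = 0.45467572 rad
x = r_b·(cos φ + φ·sin φ) = 42.240132·(0.89840349 + 0.45467572·0.43917101) = 46.383208
y = r_b·(sin φ − φ·cos φ) = 42.240132·(0.43917101 − 0.45467572·0.89840349) = 1.296297

x=46.383208 y=1.296297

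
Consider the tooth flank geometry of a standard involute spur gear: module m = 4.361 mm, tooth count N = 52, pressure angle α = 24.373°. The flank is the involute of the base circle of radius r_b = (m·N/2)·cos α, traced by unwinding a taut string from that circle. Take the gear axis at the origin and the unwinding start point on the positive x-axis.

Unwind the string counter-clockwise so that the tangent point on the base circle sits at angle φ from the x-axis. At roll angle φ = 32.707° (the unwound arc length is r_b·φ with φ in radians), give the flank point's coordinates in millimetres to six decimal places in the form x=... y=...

pitch radius r_p = m·N/2 = 4.361·52/2 = 113.386000
base radius r_b = r_p·cos α = 113.386000·cos 24.373° = 103.280839
roll angle φ = 32.707° = 0.57084484 rad
x = r_b·(cos φ + φ·sin φ) = 103.280839·(0.84144477 + 0.57084484·0.54034313) = 118.762312
y = r_b·(sin φ − φ·cos φ) = 103.280839·(0.54034313 − 0.57084484·0.84144477) = 6.197751

x=118.762312 y=6.197751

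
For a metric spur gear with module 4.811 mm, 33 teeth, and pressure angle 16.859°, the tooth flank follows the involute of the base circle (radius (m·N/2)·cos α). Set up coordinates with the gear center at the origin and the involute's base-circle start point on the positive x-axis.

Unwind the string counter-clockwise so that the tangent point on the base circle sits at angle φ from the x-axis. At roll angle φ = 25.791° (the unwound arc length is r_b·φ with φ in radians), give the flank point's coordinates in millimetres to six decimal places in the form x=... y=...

x=83.280931 y=2.263241

pitch radius r_p = m·N/2 = 4.811·33/2 = 79.381500
base radius r_b = r_p·cos α = 79.381500·cos 16.859° = 75.969791
roll angle φ = 25.791° = 0.45013787 rad
x = r_b·(cos φ + φ·sin φ) = 75.969791·(0.90038713 + 0.45013787·0.43508967) = 83.280931
y = r_b·(sin φ − φ·cos φ) = 75.969791·(0.43508967 − 0.45013787·0.90038713) = 2.263241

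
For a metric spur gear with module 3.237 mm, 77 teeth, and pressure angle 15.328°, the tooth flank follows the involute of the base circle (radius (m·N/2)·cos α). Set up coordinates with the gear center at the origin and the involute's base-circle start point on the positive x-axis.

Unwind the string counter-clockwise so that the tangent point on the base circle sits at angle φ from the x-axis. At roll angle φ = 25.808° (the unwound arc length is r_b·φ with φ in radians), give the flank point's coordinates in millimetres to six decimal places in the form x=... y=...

pitch radius r_p = m·N/2 = 3.237·77/2 = 124.624500
base radius r_b = r_p·cos α = 124.624500·cos 15.328° = 120.191401
roll angle φ = 25.808° = 0.45043457 rad
x = r_b·(cos φ + φ·sin φ) = 120.191401·(0.90025799 + 0.45043457·0.43535680) = 131.772774
y = r_b·(sin φ − φ·cos φ) = 120.191401·(0.43535680 − 0.45043457·0.90025799) = 3.587651

x=131.772774 y=3.587651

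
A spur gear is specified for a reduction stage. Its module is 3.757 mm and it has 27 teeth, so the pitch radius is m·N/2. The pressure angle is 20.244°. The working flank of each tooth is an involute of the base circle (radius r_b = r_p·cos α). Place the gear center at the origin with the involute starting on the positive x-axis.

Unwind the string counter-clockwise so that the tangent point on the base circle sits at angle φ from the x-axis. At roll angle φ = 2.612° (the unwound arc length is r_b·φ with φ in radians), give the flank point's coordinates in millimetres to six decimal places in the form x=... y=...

pitch radius r_p = m·N/2 = 3.757·27/2 = 50.719500
base radius r_b = r_p·cos α = 50.719500·cos 20.244° = 47.586434
roll angle φ = 2.612° = 0.04558800 rad
x = r_b·(cos φ + φ·sin φ) = 47.586434·(0.99896105 + 0.04558800·0.04557221) = 47.635856
y = r_b·(sin φ − φ·cos φ) = 47.586434·(0.04557221 − 0.04558800·0.99896105) = 0.001503

x=47.635856 y=0.001503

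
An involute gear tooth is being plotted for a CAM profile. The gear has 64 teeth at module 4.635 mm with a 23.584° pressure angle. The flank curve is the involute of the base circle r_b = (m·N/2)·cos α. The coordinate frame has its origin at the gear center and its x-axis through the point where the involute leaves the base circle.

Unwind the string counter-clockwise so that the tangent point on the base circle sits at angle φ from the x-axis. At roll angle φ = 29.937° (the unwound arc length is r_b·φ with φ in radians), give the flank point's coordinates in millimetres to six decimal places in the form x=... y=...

x=153.239187 y=6.288581

pitch radius r_p = m·N/2 = 4.635·64/2 = 148.320000
base radius r_b = r_p·cos α = 148.320000·cos 23.584° = 135.931497
roll angle φ = 29.937° = 0.52249922 rad
x = r_b·(cos φ + φ·sin φ) = 135.931497·(0.86657466 + 0.52249922·0.49904745) = 153.239187
y = r_b·(sin φ − φ·cos φ) = 135.931497·(0.49904745 − 0.52249922·0.86657466) = 6.288581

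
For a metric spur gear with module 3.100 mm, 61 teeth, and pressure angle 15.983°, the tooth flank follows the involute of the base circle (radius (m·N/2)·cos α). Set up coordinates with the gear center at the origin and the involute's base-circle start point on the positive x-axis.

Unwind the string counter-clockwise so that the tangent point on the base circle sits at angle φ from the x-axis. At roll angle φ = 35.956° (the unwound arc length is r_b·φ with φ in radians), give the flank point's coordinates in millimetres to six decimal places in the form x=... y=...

pitch radius r_p = m·N/2 = 3.100·61/2 = 94.550000
base radius r_b = r_p·cos α = 94.550000·cos 15.983° = 90.895022
roll angle φ = 35.956° = 0.62755059 rad
x = r_b·(cos φ + φ·sin φ) = 90.895022·(0.80946814 + 0.62755059·0.58716380) = 107.069167
y = r_b·(sin φ − φ·cos φ) = 90.895022·(0.58716380 − 0.62755059·0.80946814) = 7.197213

x=107.069167 y=7.197213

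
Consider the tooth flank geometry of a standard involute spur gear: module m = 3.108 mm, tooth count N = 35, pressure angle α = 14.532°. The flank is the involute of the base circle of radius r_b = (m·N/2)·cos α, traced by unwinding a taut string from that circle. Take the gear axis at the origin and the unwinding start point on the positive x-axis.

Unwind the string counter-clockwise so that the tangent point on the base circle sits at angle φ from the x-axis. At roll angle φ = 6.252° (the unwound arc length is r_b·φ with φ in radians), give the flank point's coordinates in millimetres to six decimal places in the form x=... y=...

x=52.962448 y=0.022774

pitch radius r_p = m·N/2 = 3.108·35/2 = 54.390000
base radius r_b = r_p·cos α = 54.390000·cos 14.532° = 52.649936
roll angle φ = 6.252° = 0.10911798 rad
x = r_b·(cos φ + φ·sin φ) = 52.649936·(0.99405254 + 0.10911798·0.10890157) = 52.962448
y = r_b·(sin φ − φ·cos φ) = 52.649936·(0.10890157 − 0.10911798·0.99405254) = 0.022774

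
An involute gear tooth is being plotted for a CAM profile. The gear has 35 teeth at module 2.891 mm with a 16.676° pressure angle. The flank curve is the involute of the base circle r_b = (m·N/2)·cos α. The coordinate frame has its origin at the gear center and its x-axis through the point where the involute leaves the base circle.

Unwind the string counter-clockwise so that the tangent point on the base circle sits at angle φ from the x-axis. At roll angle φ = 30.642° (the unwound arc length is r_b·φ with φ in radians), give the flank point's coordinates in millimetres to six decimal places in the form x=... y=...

pitch radius r_p = m·N/2 = 2.891·35/2 = 50.592500
base radius r_b = r_p·cos α = 50.592500·cos 16.676° = 48.464720
roll angle φ = 30.642° = 0.53480379 rad
x = r_b·(cos φ + φ·sin φ) = 48.464720·(0.86036865 + 0.53480379·0.50967224) = 54.907780
y = r_b·(sin φ − φ·cos φ) = 48.464720·(0.50967224 − 0.53480379·0.86036865) = 2.401127

x=54.907780 y=2.401127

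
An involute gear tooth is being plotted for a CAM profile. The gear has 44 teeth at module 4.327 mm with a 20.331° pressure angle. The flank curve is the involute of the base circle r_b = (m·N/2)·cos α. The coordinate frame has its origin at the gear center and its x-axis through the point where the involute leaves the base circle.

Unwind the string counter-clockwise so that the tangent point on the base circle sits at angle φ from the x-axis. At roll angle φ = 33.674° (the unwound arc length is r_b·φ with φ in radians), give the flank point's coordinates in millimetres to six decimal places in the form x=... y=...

x=103.374140 y=5.834356

pitch radius r_p = m·N/2 = 4.327·44/2 = 95.194000
base radius r_b = r_p·cos α = 95.194000·cos 20.331° = 89.263517
roll angle φ = 33.674° = 0.58772217 rad
x = r_b·(cos φ + φ·sin φ) = 89.263517·(0.83220582 + 0.58772217·0.55446684) = 103.374140
y = r_b·(sin φ − φ·cos φ) = 89.263517·(0.55446684 − 0.58772217·0.83220582) = 5.834356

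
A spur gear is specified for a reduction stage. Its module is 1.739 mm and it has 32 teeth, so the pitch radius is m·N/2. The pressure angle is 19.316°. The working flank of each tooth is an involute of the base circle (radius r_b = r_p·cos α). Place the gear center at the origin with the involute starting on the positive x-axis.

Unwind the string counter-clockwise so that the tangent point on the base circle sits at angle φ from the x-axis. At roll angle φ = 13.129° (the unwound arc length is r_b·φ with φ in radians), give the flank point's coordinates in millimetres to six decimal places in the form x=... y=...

pitch radius r_p = m·N/2 = 1.739·32/2 = 27.824000
base radius r_b = r_p·cos α = 27.824000·cos 19.316° = 26.257749
roll angle φ = 13.129° = 0.22914428 rad
x = r_b·(cos φ + φ·sin φ) = 26.257749·(0.97386112 + 0.22914428·0.22714425) = 26.938085
y = r_b·(sin φ − φ·cos φ) = 26.257749·(0.22714425 − 0.22914428·0.97386112) = 0.104757

x=26.938085 y=0.104757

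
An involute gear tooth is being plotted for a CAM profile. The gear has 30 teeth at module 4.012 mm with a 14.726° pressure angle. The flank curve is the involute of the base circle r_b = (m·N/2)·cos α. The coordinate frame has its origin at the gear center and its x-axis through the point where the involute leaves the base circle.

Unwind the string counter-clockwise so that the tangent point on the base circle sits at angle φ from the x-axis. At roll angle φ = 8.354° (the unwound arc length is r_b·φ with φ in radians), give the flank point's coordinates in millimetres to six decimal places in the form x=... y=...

pitch radius r_p = m·N/2 = 4.012·30/2 = 60.180000
base radius r_b = r_p·cos α = 60.180000·cos 14.726° = 58.203238
roll angle φ = 8.354° = 0.14580481 rad
x = r_b·(cos φ + φ·sin φ) = 58.203238·(0.98938930 + 0.14580481·0.14528874) = 58.818626
y = r_b·(sin φ − φ·cos φ) = 58.203238·(0.14528874 − 0.14580481·0.98938930) = 0.060009

x=58.818626 y=0.060009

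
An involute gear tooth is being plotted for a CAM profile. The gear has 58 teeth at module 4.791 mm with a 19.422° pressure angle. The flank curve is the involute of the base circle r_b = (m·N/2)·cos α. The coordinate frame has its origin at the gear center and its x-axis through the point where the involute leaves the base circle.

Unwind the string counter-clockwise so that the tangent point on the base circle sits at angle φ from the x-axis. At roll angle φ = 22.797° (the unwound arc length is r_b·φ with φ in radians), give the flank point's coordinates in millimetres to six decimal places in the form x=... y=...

pitch radius r_p = m·N/2 = 4.791·58/2 = 138.939000
base radius r_b = r_p·cos α = 138.939000·cos 19.422° = 131.032683
roll angle φ = 22.797° = 0.39788271 rad
x = r_b·(cos φ + φ·sin φ) = 131.032683·(0.92188344 + 0.39788271·0.38746732) = 140.997717
y = r_b·(sin φ − φ·cos φ) = 131.032683·(0.38746732 − 0.39788271·0.92188344) = 2.707900

x=140.997717 y=2.707900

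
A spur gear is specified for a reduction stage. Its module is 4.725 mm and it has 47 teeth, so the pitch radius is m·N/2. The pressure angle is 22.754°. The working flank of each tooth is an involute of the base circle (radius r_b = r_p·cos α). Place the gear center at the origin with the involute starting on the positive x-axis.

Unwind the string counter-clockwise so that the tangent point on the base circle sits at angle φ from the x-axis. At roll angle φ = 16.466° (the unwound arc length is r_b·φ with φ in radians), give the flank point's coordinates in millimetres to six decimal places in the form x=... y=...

x=106.537456 y=0.803464

pitch radius r_p = m·N/2 = 4.725·47/2 = 111.037500
base radius r_b = r_p·cos α = 111.037500·cos 22.754° = 102.395892
roll angle φ = 16.466° = 0.28738591 rad
x = r_b·(cos φ + φ·sin φ) = 102.395892·(0.95898810 + 0.28738591·0.28344632) = 106.537456
y = r_b·(sin φ − φ·cos φ) = 102.395892·(0.28344632 − 0.28738591·0.95898810) = 0.803464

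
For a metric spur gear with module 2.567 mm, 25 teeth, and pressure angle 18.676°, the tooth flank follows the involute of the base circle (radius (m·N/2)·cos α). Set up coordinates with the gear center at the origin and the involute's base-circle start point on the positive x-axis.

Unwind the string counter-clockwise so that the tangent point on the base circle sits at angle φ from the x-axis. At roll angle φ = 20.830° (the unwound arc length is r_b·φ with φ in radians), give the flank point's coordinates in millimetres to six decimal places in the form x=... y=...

x=32.340873 y=0.480476

pitch radius r_p = m·N/2 = 2.567·25/2 = 32.087500
base radius r_b = r_p·cos α = 32.087500·cos 18.676° = 30.397916
roll angle φ = 20.830° = 0.36355208 rad
x = r_b·(cos φ + φ·sin φ) = 30.397916·(0.93463961 + 0.36355208·0.35559639) = 32.340873
y = r_b·(sin φ − φ·cos φ) = 30.397916·(0.35559639 − 0.36355208·0.93463961) = 0.480476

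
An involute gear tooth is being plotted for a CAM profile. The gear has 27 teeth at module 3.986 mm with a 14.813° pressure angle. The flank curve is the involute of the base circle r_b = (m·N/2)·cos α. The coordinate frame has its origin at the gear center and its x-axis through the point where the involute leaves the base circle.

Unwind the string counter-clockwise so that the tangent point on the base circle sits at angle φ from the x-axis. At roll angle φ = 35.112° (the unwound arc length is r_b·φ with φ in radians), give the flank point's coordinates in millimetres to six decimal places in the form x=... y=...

pitch radius r_p = m·N/2 = 3.986·27/2 = 53.811000
base radius r_b = r_p·cos α = 53.811000·cos 14.813° = 52.022613
roll angle φ = 35.112° = 0.61282001 rad
x = r_b·(cos φ + φ·sin φ) = 52.022613·(0.81802927 + 0.61282001·0.57517659) = 60.892937
y = r_b·(sin φ − φ·cos φ) = 52.022613·(0.57517659 − 0.61282001·0.81802927) = 3.843009

x=60.892937 y=3.843009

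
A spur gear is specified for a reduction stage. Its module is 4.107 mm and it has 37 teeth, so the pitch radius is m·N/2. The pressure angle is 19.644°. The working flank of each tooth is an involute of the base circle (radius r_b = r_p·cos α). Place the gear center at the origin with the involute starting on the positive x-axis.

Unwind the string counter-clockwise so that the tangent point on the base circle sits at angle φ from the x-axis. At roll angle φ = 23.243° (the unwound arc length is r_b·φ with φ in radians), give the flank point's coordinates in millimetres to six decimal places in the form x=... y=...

pitch radius r_p = m·N/2 = 4.107·37/2 = 75.979500
base radius r_b = r_p·cos α = 75.979500·cos 19.644° = 71.557460
roll angle φ = 23.243° = 0.40566688 rad
x = r_b·(cos φ + φ·sin φ) = 71.557460·(0.91883943 + 0.40566688·0.39463160) = 77.205376
y = r_b·(sin φ − φ·cos φ) = 71.557460·(0.39463160 − 0.40566688·0.91883943) = 1.566313

x=77.205376 y=1.566313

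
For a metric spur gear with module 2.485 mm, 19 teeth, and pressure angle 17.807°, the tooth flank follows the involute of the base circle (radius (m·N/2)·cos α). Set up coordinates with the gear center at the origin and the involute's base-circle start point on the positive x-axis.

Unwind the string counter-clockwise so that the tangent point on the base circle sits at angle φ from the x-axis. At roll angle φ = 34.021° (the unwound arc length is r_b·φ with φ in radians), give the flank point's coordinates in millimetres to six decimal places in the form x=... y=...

pitch radius r_p = m·N/2 = 2.485·19/2 = 23.607500
base radius r_b = r_p·cos α = 23.607500·cos 17.807° = 22.476513
roll angle φ = 34.021° = 0.59377846 rad
x = r_b·(cos φ + φ·sin φ) = 22.476513·(0.82883256 + 0.59377846·0.55949672) = 26.096348
y = r_b·(sin φ − φ·cos φ) = 22.476513·(0.55949672 − 0.59377846·0.82883256) = 1.513878

x=26.096348 y=1.513878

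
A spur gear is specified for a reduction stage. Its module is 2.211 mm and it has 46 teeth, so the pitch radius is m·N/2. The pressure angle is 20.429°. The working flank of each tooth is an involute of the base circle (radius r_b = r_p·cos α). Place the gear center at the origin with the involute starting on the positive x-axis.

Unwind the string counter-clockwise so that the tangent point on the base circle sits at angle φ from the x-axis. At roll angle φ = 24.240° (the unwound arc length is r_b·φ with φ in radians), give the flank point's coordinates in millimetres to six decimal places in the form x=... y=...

pitch radius r_p = m·N/2 = 2.211·46/2 = 50.853000
base radius r_b = r_p·cos α = 50.853000·cos 20.429° = 47.654623
roll angle φ = 24.240° = 0.42306781 rad
x = r_b·(cos φ + φ·sin φ) = 47.654623·(0.91183371 + 0.42306781·0.41055971) = 51.730443
y = r_b·(sin φ − φ·cos φ) = 47.654623·(0.41055971 − 0.42306781·0.91183371) = 1.181464

x=51.730443 y=1.181464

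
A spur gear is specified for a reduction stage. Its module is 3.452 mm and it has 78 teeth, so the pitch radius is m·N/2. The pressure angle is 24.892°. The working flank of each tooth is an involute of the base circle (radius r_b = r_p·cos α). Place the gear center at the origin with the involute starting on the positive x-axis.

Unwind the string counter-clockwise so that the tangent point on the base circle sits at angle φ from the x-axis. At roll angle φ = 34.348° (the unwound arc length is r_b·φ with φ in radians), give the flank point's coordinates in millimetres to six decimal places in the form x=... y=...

pitch radius r_p = m·N/2 = 3.452·78/2 = 134.628000
base radius r_b = r_p·cos α = 134.628000·cos 24.892° = 122.121435
roll angle φ = 34.348° = 0.59948569 rad
x = r_b·(cos φ + φ·sin φ) = 122.121435·(0.82562591 + 0.59948569·0.56421792) = 142.133044
y = r_b·(sin φ − φ·cos φ) = 122.121435·(0.56421792 − 0.59948569·0.82562591) = 8.458986

x=142.133044 y=8.458986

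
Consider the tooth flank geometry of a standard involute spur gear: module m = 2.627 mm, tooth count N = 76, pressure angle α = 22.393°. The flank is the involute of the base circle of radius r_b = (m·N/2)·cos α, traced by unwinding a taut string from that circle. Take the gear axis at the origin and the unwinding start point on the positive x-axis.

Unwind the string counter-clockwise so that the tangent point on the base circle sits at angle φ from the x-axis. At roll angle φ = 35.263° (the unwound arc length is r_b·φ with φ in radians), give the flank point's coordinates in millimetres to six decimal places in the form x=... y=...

pitch radius r_p = m·N/2 = 2.627·76/2 = 99.826000
base radius r_b = r_p·cos α = 99.826000·cos 22.393° = 92.298379
roll angle φ = 35.263° = 0.61545545 rad
x = r_b·(cos φ + φ·sin φ) = 92.298379·(0.81651058 + 0.61545545·0.57733047) = 108.158173
y = r_b·(sin φ − φ·cos φ) = 92.298379·(0.57733047 − 0.61545545·0.81651058) = 6.904341

x=108.158173 y=6.904341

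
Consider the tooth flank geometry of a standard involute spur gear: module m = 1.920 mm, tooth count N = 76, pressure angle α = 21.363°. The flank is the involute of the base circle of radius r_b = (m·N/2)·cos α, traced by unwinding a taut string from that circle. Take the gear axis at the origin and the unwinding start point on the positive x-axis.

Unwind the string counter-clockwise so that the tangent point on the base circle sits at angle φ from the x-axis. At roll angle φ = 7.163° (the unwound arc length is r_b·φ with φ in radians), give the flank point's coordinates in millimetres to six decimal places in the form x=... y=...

x=68.475925 y=0.044186

pitch radius r_p = m·N/2 = 1.920·76/2 = 72.960000
base radius r_b = r_p·cos α = 72.960000·cos 21.363° = 67.947010
roll angle φ = 7.163° = 0.12501793 rad
x = r_b·(cos φ + φ·sin φ) = 67.947010·(0.99219543 + 0.12501793·0.12469253) = 68.475925
y = r_b·(sin φ − φ·cos φ) = 67.947010·(0.12469253 − 0.12501793·0.99219543) = 0.044186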